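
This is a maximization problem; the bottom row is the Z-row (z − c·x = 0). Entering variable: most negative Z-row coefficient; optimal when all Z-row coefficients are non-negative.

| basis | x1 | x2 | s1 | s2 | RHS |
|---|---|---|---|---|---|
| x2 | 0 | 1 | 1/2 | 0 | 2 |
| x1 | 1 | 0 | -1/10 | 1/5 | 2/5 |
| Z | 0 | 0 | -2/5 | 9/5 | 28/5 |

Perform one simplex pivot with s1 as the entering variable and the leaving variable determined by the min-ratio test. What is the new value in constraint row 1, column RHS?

Ratio test on column s1 — row 1: 2/(1/2) = 4; row 2: entry -1/10 ≤ 0. Minimum is 4 at row 1 (x2 leaves); pivot element 1/2.
Divide row 1 by 1/2; eliminate column s1 from the other rows.
In the new row 1, the RHS entry is the old entry divided by the pivot: 2/(1/2) = 4.

4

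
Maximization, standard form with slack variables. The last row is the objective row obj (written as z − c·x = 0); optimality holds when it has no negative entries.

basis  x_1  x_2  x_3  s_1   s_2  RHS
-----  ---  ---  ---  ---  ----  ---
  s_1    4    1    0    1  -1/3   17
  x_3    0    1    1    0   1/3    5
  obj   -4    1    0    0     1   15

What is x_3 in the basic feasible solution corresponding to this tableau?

5

x_3 is basic (row 2); its value is the RHS of that row, 5.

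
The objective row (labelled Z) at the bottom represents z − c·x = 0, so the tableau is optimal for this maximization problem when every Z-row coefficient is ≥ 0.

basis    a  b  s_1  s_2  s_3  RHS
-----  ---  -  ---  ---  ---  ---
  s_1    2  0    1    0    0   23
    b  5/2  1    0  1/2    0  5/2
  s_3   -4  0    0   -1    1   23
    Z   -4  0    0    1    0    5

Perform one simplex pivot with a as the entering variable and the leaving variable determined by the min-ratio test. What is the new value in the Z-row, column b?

8/5

Ratio test on column a — row 1: 23/2 = 23/2; row 2: (5/2)/(5/2) = 1; row 3: entry -4 ≤ 0. Minimum is 1 at row 2 (b leaves); pivot element 5/2.
Divide row 2 by 5/2; eliminate column a from the other rows.
Z-row update in column b: 0 − (-4)·(2/5) = 8/5.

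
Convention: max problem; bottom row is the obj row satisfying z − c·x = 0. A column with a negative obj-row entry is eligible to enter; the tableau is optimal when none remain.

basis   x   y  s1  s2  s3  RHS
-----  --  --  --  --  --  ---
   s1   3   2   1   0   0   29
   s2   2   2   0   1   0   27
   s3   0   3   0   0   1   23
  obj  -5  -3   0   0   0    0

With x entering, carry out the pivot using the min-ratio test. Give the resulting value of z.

Ratio test on column x — row 1: 29/3 = 29/3; row 2: 27/2 = 27/2; row 3: entry 0 ≤ 0. Minimum is 29/3 at row 1 (s1 leaves); pivot element 3.
Pivot on row 1; the obj-row RHS becomes 0 − (-5)·(29/3) = 145/3.

145/3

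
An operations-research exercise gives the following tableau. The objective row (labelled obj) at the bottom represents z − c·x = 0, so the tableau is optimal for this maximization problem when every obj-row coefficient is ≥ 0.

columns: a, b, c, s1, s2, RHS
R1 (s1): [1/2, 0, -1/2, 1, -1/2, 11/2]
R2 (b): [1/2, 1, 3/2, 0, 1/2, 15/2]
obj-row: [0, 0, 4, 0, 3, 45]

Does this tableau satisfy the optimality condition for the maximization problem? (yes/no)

Every obj-row coefficient is ≥ 0, so the tableau is optimal.

yes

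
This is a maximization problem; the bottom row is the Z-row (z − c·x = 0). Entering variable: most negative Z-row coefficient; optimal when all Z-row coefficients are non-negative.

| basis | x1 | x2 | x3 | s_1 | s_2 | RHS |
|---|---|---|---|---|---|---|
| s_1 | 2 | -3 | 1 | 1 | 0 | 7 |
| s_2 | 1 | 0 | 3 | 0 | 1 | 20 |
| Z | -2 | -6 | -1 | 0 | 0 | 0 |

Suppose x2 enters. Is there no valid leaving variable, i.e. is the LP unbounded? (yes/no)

Every constraint-row entry in column x2 is ≤ 0, so increasing x2 is unbounded.

yes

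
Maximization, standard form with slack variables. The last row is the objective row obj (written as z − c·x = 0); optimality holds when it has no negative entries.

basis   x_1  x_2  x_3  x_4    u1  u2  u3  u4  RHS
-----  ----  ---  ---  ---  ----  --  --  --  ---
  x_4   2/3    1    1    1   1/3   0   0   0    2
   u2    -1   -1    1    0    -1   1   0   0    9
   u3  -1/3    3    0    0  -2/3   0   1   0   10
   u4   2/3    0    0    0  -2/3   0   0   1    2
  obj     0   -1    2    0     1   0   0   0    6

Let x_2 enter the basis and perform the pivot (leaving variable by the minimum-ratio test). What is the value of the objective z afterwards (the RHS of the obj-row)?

Ratio test on column x_2 — row 1: 2/1 = 2; row 2: entry -1 ≤ 0; row 3: 10/3 = 10/3; row 4: entry 0 ≤ 0. Minimum is 2 at row 1 (x_4 leaves); pivot element 1.
Pivot on row 1; the obj-row RHS becomes 6 − (-1)·2 = 8.

8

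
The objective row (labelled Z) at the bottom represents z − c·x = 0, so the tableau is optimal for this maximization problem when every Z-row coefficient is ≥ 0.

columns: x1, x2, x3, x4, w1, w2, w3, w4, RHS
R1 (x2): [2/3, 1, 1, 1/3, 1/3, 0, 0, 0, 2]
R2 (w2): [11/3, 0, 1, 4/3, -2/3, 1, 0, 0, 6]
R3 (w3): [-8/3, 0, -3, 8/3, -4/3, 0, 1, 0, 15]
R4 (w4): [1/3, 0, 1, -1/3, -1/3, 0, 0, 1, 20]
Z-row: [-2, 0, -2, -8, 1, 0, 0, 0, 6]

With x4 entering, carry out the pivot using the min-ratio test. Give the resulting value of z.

42

Ratio test on column x4 — row 1: 2/(1/3) = 6; row 2: 6/(4/3) = 9/2; row 3: 15/(8/3) = 45/8; row 4: entry -1/3 ≤ 0. Minimum is 9/2 at row 2 (w2 leaves); pivot element 4/3.
Pivot on row 2; the Z-row RHS becomes 6 − (-8)·(9/2) = 42.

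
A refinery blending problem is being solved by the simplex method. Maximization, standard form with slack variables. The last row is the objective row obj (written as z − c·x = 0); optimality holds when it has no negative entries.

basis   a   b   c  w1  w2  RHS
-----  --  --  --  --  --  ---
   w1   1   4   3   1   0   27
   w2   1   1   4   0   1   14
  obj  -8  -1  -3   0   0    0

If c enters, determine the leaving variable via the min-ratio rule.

Column c entries and ratios — w1: 27/3 = 9; w2: 14/4 = 7/2.
Smallest ratio is 7/2 in the row of w2, so w2 leaves.

w2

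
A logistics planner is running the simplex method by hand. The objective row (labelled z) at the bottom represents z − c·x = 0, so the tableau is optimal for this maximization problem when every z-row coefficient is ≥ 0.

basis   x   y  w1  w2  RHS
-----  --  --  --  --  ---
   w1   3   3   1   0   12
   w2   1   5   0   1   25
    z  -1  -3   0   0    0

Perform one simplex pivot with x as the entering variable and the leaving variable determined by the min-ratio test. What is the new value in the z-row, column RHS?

Ratio test on column x — row 1: 12/3 = 4; row 2: 25/1 = 25. Minimum is 4 at row 1 (w1 leaves); pivot element 3.
Divide row 1 by 3; eliminate column x from the other rows.
z-row update in column RHS: 0 − (-1)·4 = 4.

4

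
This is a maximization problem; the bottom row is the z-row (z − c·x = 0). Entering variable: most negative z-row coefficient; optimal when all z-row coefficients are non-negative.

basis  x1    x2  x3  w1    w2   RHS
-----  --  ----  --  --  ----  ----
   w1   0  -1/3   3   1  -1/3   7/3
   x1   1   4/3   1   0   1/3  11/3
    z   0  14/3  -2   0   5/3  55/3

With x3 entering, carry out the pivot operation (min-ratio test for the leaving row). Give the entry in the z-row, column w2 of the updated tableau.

13/9

Ratio test on column x3 — row 1: (7/3)/3 = 7/9; row 2: (11/3)/1 = 11/3. Minimum is 7/9 at row 1 (w1 leaves); pivot element 3.
Divide row 1 by 3; eliminate column x3 from the other rows.
z-row update in column w2: 5/3 − (-2)·(-1/9) = 13/9.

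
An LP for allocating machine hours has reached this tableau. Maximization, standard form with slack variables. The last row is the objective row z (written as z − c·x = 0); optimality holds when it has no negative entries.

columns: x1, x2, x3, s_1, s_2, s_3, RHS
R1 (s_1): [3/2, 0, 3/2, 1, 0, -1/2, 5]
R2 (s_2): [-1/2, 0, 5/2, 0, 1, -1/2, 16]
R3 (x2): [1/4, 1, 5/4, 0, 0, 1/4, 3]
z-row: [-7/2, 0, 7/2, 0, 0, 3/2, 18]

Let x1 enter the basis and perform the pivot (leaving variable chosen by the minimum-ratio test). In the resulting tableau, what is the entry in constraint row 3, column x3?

Ratio test on column x1 — row 1: 5/(3/2) = 10/3; row 2: entry -1/2 ≤ 0; row 3: 3/(1/4) = 12. Minimum is 10/3 at row 1 (s_1 leaves); pivot element 3/2.
Divide row 1 by 3/2; eliminate column x1 from the other rows.
Row 3 update in column x3: 5/4 − (1/4)·1 = 1.

1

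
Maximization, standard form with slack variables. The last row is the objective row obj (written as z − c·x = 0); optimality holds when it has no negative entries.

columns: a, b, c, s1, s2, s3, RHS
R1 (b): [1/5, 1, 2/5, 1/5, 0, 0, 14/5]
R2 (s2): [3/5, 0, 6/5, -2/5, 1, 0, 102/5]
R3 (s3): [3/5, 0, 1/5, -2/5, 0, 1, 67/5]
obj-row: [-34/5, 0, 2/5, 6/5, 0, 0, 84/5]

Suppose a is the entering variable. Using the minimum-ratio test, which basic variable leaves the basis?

b

Column a entries and ratios — b: (14/5)/(1/5) = 14; s2: (102/5)/(3/5) = 34; s3: (67/5)/(3/5) = 67/3.
Smallest ratio is 14 in the row of b, so b leaves.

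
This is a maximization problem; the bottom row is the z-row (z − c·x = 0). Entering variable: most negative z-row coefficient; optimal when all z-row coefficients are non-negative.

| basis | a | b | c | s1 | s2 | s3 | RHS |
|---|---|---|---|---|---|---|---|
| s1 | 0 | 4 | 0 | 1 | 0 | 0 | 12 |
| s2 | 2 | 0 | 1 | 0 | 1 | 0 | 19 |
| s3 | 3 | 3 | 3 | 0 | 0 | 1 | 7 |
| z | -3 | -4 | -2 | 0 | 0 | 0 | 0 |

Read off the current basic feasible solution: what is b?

0

b is not in the basis, so in the current basic feasible solution b = 0.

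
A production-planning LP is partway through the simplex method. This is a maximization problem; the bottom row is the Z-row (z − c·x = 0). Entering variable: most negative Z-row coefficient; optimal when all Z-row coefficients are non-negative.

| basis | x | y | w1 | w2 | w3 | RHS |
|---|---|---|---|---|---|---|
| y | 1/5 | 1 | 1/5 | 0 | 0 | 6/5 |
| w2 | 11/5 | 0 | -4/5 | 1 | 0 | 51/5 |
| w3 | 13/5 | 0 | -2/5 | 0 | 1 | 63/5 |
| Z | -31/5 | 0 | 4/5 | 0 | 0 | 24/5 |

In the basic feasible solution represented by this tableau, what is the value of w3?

63/5

w3 is basic (row 3); its value is the RHS of that row, 63/5.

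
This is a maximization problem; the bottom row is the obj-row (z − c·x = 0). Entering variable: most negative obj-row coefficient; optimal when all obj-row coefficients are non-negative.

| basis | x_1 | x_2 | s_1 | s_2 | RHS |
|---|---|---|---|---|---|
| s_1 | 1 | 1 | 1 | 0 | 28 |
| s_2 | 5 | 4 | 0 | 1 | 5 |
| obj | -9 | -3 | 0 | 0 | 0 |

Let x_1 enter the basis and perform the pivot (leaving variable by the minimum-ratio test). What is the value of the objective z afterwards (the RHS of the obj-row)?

Ratio test on column x_1 — row 1: 28/1 = 28; row 2: 5/5 = 1. Minimum is 1 at row 2 (s_2 leaves); pivot element 5.
Pivot on row 2; the obj-row RHS becomes 0 − (-9)·1 = 9.

9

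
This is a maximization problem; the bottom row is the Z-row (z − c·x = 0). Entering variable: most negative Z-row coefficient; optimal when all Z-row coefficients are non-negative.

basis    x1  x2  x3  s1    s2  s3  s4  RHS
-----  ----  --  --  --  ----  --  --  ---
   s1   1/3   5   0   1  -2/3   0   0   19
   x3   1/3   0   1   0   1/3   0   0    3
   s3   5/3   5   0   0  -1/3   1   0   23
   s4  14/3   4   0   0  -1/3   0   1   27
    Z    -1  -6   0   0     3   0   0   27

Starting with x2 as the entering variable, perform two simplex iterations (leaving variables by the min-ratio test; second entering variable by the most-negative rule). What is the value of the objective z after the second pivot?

1131/22

Ratio test on column x2 — row 1: 19/5 = 19/5; row 2: entry 0 ≤ 0; row 3: 23/5 = 23/5; row 4: 27/4 = 27/4. Minimum is 19/5 at row 1 (s1 leaves); pivot element 5.
Pivot on row 1; the Z-row RHS becomes 27 − (-6)·(19/5) = 249/5.
Next entering variable (most negative Z-row entry -3/5): x1.
Ratio test on column x1 — row 1: (19/5)/(1/15) = 57; row 2: 3/(1/3) = 9; row 3: 4/(4/3) = 3; row 4: (59/5)/(22/5) = 59/22. Minimum is 59/22 at row 4 (s4 leaves); pivot element 22/5.
After the second pivot the Z-row RHS is 249/5 − (-3/5)·(59/22) = 1131/22.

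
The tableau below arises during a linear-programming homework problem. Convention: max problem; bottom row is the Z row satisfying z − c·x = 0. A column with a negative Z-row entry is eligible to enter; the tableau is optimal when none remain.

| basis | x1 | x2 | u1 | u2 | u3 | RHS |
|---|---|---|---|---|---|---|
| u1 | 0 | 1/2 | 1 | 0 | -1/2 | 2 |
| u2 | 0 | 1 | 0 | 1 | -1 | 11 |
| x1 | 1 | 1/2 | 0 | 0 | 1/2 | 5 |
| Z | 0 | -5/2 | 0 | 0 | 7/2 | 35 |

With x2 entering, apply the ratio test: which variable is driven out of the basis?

Column x2 entries and ratios — u1: 2/(1/2) = 4; u2: 11/1 = 11; x1: 5/(1/2) = 10.
Smallest ratio is 4 in the row of u1, so u1 leaves.

u1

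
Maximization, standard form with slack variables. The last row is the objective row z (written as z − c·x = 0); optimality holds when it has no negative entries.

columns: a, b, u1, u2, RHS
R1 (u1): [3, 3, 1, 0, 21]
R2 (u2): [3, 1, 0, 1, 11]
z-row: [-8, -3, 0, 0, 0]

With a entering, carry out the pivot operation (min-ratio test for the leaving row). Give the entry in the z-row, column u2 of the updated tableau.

Ratio test on column a — row 1: 21/3 = 7; row 2: 11/3 = 11/3. Minimum is 11/3 at row 2 (u2 leaves); pivot element 3.
Divide row 2 by 3; eliminate column a from the other rows.
z-row update in column u2: 0 − (-8)·(1/3) = 8/3.

8/3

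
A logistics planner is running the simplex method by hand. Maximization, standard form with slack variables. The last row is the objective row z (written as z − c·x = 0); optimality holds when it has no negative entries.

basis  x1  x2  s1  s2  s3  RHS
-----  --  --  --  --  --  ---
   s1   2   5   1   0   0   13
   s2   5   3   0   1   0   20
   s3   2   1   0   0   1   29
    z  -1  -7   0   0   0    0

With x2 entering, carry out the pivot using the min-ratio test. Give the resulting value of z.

91/5

Ratio test on column x2 — row 1: 13/5 = 13/5; row 2: 20/3 = 20/3; row 3: 29/1 = 29. Minimum is 13/5 at row 1 (s1 leaves); pivot element 5.
Pivot on row 1; the z-row RHS becomes 0 − (-7)·(13/5) = 91/5.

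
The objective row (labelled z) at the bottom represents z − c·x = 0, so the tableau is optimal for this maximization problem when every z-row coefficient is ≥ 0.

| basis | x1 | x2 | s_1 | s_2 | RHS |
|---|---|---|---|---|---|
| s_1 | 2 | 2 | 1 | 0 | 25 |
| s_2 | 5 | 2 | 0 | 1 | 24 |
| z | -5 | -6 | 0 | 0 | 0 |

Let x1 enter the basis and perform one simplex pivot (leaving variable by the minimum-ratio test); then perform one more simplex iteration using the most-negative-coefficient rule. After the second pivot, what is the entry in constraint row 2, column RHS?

12

Ratio test on column x1 — row 1: 25/2 = 25/2; row 2: 24/5 = 24/5. Minimum is 24/5 at row 2 (s_2 leaves); pivot element 5.
Divide row 2 by 5; eliminate column x1 from the other rows.
Second iteration: most negative z-row entry is -4 in column x2, so x2 enters.
Ratio test on column x2 — row 1: (77/5)/(6/5) = 77/6; row 2: (24/5)/(2/5) = 12. Minimum is 12 at row 2 (x1 leaves); pivot element 2/5.
Divide row 2 by 2/5; eliminate column x2 from the other rows.
After both pivots, the entry at constraint row 2, column RHS is 12.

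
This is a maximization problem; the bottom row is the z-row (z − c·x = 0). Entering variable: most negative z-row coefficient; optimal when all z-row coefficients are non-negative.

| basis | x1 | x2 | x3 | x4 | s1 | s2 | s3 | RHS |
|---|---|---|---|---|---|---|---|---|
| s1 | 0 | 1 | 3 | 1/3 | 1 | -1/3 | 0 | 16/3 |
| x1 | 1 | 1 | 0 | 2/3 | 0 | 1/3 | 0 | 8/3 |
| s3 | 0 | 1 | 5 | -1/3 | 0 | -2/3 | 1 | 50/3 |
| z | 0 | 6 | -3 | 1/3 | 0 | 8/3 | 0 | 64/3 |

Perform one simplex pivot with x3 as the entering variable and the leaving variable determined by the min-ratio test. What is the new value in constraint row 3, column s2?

Ratio test on column x3 — row 1: (16/3)/3 = 16/9; row 2: entry 0 ≤ 0; row 3: (50/3)/5 = 10/3. Minimum is 16/9 at row 1 (s1 leaves); pivot element 3.
Divide row 1 by 3; eliminate column x3 from the other rows.
Row 3 update in column s2: -2/3 − 5·(-1/9) = -1/9.

-1/9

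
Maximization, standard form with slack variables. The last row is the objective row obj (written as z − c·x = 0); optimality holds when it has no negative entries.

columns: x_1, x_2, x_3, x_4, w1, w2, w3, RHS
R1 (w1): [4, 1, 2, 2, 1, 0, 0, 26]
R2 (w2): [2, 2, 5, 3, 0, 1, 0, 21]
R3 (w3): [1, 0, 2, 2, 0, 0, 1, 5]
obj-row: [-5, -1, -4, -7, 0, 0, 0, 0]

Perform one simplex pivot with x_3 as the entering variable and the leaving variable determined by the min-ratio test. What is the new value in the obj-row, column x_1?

-3

Ratio test on column x_3 — row 1: 26/2 = 13; row 2: 21/5 = 21/5; row 3: 5/2 = 5/2. Minimum is 5/2 at row 3 (w3 leaves); pivot element 2.
Divide row 3 by 2; eliminate column x_3 from the other rows.
obj-row update in column x_1: -5 − (-4)·(1/2) = -3.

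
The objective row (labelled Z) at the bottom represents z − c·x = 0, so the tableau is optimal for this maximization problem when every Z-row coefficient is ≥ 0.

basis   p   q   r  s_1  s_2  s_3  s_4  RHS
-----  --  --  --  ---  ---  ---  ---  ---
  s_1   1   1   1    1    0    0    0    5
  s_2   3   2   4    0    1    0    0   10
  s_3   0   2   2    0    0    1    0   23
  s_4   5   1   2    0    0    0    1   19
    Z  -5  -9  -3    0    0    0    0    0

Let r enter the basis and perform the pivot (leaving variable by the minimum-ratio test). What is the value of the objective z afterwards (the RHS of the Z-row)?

15/2

Ratio test on column r — row 1: 5/1 = 5; row 2: 10/4 = 5/2; row 3: 23/2 = 23/2; row 4: 19/2 = 19/2. Minimum is 5/2 at row 2 (s_2 leaves); pivot element 4.
Pivot on row 2; the Z-row RHS becomes 0 − (-3)·(5/2) = 15/2.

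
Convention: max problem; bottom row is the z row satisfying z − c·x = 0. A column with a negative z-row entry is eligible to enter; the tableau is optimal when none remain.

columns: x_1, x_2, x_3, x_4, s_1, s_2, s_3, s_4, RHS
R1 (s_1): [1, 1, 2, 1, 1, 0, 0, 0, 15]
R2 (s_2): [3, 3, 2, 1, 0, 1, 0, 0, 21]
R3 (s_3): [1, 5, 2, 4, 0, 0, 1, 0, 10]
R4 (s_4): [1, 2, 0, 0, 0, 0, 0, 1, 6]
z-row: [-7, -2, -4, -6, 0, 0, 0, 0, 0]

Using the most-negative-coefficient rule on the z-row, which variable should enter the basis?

Negative z-row entries: x_1: -7, x_2: -2, x_3: -4, x_4: -6.
The most negative is -7 in column x_1, so x_1 enters.

x_1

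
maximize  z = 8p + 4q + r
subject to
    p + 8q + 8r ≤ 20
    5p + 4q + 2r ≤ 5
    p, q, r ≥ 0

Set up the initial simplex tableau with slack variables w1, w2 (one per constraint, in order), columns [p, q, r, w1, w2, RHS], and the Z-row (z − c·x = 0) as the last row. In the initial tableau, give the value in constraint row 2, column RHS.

The RHS of constraint 2 is b_2 = 5.

5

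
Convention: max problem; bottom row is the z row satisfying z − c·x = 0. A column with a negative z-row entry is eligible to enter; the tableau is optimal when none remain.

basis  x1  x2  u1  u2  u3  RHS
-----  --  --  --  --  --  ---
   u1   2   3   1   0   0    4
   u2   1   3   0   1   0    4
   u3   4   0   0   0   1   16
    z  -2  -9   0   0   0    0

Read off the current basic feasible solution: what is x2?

x2 is not in the basis, so in the current basic feasible solution x2 = 0.

0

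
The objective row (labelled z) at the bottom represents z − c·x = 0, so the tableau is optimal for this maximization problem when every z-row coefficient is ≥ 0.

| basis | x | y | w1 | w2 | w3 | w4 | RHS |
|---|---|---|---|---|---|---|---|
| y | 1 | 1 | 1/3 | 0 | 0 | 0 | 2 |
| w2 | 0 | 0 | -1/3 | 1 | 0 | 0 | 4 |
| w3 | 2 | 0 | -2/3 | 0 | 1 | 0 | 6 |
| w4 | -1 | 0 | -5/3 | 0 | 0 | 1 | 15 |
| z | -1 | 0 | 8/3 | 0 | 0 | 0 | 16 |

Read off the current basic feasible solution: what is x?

x is not in the basis, so in the current basic feasible solution x = 0.

0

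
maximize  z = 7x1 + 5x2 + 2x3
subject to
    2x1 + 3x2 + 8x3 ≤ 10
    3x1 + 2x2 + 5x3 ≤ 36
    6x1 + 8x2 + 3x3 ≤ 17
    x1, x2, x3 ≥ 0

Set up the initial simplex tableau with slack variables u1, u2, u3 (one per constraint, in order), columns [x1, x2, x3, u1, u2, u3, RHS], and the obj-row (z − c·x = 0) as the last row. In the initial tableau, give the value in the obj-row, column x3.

-2

The obj-row carries the negated objective coefficients: the x3 entry is -2.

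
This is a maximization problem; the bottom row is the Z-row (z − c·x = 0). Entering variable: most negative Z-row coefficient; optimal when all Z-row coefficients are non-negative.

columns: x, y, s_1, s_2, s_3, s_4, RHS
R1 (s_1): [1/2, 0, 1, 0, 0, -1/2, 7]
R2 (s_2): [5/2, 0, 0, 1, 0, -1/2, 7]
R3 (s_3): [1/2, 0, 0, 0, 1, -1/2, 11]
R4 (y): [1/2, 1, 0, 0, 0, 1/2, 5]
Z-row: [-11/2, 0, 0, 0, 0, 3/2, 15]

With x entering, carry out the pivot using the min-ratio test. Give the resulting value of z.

152/5

Ratio test on column x — row 1: 7/(1/2) = 14; row 2: 7/(5/2) = 14/5; row 3: 11/(1/2) = 22; row 4: 5/(1/2) = 10. Minimum is 14/5 at row 2 (s_2 leaves); pivot element 5/2.
Pivot on row 2; the Z-row RHS becomes 15 − (-11/2)·(14/5) = 152/5.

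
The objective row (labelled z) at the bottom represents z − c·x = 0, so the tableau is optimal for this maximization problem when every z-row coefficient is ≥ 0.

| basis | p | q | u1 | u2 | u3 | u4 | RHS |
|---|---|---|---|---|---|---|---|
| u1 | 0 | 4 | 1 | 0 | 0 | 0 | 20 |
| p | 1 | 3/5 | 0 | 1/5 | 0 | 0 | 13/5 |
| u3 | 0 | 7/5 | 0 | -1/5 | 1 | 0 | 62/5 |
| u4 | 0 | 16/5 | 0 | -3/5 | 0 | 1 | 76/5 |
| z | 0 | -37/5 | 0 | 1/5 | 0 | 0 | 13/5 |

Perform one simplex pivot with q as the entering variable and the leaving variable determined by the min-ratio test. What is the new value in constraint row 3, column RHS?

19/3

Ratio test on column q — row 1: 20/4 = 5; row 2: (13/5)/(3/5) = 13/3; row 3: (62/5)/(7/5) = 62/7; row 4: (76/5)/(16/5) = 19/4. Minimum is 13/3 at row 2 (p leaves); pivot element 3/5.
Divide row 2 by 3/5; eliminate column q from the other rows.
Row 3 update in column RHS: 62/5 − (7/5)·(13/3) = 19/3.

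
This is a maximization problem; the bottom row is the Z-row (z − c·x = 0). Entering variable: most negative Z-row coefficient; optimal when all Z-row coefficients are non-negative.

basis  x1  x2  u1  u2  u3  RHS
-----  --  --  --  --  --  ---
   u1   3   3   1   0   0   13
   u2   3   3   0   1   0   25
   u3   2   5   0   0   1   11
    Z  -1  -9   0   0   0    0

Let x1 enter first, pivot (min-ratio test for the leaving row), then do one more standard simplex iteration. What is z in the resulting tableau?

95/9

Ratio test on column x1 — row 1: 13/3 = 13/3; row 2: 25/3 = 25/3; row 3: 11/2 = 11/2. Minimum is 13/3 at row 1 (u1 leaves); pivot element 3.
Pivot on row 1; the Z-row RHS becomes 0 − (-1)·(13/3) = 13/3.
Next entering variable (most negative Z-row entry -8): x2.
Ratio test on column x2 — row 1: (13/3)/1 = 13/3; row 2: entry 0 ≤ 0; row 3: (7/3)/3 = 7/9. Minimum is 7/9 at row 3 (u3 leaves); pivot element 3.
After the second pivot the Z-row RHS is 13/3 − (-8)·(7/9) = 95/9.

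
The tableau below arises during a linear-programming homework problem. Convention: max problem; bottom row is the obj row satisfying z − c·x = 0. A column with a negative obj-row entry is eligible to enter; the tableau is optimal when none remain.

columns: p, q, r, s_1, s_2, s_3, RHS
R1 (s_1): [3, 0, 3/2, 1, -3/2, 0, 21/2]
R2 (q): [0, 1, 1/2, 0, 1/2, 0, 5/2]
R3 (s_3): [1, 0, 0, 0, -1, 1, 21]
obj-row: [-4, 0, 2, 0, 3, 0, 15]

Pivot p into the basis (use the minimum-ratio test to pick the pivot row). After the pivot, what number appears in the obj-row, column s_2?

Ratio test on column p — row 1: (21/2)/3 = 7/2; row 2: entry 0 ≤ 0; row 3: 21/1 = 21. Minimum is 7/2 at row 1 (s_1 leaves); pivot element 3.
Divide row 1 by 3; eliminate column p from the other rows.
obj-row update in column s_2: 3 − (-4)·(-1/2) = 1.

1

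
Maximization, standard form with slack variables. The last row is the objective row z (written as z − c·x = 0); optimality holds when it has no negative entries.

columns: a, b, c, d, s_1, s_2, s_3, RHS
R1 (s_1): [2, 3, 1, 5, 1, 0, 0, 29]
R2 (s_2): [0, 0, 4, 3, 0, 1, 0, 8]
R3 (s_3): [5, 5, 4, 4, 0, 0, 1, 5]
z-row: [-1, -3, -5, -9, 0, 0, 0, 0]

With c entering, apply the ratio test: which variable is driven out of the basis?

Column c entries and ratios — s_1: 29/1 = 29; s_2: 8/4 = 2; s_3: 5/4 = 5/4.
Smallest ratio is 5/4 in the row of s_3, so s_3 leaves.

s_3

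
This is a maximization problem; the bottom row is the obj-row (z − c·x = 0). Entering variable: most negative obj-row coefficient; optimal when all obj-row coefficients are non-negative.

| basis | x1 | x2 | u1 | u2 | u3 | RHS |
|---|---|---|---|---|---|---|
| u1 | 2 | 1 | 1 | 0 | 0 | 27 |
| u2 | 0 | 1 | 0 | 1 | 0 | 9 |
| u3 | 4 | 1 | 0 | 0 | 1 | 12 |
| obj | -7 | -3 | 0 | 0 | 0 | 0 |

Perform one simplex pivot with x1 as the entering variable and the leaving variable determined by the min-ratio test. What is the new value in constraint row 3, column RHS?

3

Ratio test on column x1 — row 1: 27/2 = 27/2; row 2: entry 0 ≤ 0; row 3: 12/4 = 3. Minimum is 3 at row 3 (u3 leaves); pivot element 4.
Divide row 3 by 4; eliminate column x1 from the other rows.
In the new row 3, the RHS entry is the old entry divided by the pivot: 12/4 = 3.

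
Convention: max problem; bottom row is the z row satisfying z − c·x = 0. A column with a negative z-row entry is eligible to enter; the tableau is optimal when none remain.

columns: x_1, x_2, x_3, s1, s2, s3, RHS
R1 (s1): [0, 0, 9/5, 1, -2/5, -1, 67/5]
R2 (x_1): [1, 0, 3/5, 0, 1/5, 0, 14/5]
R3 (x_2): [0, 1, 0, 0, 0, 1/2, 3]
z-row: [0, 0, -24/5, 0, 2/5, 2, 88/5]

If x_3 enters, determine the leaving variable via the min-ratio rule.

Column x_3 entries and ratios — s1: (67/5)/(9/5) = 67/9; x_1: (14/5)/(3/5) = 14/3; x_2: 0 ≤ 0, skip.
Smallest ratio is 14/3 in the row of x_1, so x_1 leaves.

x_1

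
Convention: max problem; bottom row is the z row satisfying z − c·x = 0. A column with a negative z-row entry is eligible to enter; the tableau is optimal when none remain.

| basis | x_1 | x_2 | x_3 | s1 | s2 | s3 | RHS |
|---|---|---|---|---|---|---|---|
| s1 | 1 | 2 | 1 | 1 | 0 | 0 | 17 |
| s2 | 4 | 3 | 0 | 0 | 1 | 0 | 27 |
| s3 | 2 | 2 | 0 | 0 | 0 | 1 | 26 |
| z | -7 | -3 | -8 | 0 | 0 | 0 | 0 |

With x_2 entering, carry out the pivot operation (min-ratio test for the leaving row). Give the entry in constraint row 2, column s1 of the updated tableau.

Ratio test on column x_2 — row 1: 17/2 = 17/2; row 2: 27/3 = 9; row 3: 26/2 = 13. Minimum is 17/2 at row 1 (s1 leaves); pivot element 2.
Divide row 1 by 2; eliminate column x_2 from the other rows.
Row 2 update in column s1: 0 − 3·(1/2) = -3/2.

-3/2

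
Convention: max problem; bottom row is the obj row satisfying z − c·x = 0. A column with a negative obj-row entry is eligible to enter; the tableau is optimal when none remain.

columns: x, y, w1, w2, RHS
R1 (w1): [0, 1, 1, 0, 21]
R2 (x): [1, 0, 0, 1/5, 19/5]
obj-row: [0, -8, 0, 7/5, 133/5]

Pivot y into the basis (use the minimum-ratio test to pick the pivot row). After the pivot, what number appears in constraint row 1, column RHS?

21

Ratio test on column y — row 1: 21/1 = 21; row 2: entry 0 ≤ 0. Minimum is 21 at row 1 (w1 leaves); pivot element 1.
Divide row 1 by 1; eliminate column y from the other rows.
In the new row 1, the RHS entry is the old entry divided by the pivot: 21/1 = 21.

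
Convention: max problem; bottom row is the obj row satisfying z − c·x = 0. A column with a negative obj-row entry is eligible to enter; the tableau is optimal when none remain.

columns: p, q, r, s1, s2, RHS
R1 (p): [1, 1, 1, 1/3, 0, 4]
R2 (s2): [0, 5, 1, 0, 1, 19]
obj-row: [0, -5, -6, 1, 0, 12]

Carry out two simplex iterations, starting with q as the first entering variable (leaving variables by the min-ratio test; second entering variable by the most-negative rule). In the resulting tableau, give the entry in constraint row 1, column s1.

5/12

Ratio test on column q — row 1: 4/1 = 4; row 2: 19/5 = 19/5. Minimum is 19/5 at row 2 (s2 leaves); pivot element 5.
Divide row 2 by 5; eliminate column q from the other rows.
Second iteration: most negative obj-row entry is -5 in column r, so r enters.
Ratio test on column r — row 1: (1/5)/(4/5) = 1/4; row 2: (19/5)/(1/5) = 19. Minimum is 1/4 at row 1 (p leaves); pivot element 4/5.
Divide row 1 by 4/5; eliminate column r from the other rows.
After both pivots, the entry at constraint row 1, column s1 is 5/12.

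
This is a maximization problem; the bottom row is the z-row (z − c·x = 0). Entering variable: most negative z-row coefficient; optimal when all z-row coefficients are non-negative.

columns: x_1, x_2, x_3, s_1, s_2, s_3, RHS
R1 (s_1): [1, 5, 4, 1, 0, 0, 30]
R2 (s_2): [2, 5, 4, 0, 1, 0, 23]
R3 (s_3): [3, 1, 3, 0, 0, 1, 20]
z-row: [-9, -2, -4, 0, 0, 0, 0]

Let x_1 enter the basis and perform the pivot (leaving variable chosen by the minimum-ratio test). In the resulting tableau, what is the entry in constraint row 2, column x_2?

Ratio test on column x_1 — row 1: 30/1 = 30; row 2: 23/2 = 23/2; row 3: 20/3 = 20/3. Minimum is 20/3 at row 3 (s_3 leaves); pivot element 3.
Divide row 3 by 3; eliminate column x_1 from the other rows.
Row 2 update in column x_2: 5 − 2·(1/3) = 13/3.

13/3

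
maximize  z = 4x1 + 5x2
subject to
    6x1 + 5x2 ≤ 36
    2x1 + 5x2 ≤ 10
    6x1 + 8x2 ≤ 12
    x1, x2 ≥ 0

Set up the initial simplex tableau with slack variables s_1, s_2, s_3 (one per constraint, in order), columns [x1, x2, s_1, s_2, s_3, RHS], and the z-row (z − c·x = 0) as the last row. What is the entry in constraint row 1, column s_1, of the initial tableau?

1

Slack s_1 belongs to constraint 1; its column is the unit vector e_1, so the entry in row 1 is 1.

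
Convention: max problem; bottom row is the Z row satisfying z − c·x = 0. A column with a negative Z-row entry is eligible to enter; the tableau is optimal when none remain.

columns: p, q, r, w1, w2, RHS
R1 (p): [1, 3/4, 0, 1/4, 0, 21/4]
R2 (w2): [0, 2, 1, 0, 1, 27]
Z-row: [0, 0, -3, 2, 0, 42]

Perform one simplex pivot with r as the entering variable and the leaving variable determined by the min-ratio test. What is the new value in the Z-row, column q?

6

Ratio test on column r — row 1: entry 0 ≤ 0; row 2: 27/1 = 27. Minimum is 27 at row 2 (w2 leaves); pivot element 1.
Divide row 2 by 1; eliminate column r from the other rows.
Z-row update in column q: 0 − (-3)·2 = 6.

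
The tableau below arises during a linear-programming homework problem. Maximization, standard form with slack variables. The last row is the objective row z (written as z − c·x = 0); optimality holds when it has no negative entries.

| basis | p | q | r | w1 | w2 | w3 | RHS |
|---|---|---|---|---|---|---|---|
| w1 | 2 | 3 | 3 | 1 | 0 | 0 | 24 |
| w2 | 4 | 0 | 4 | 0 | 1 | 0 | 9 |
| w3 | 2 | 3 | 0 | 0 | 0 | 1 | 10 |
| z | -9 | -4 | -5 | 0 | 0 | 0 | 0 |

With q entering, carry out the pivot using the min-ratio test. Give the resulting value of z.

Ratio test on column q — row 1: 24/3 = 8; row 2: entry 0 ≤ 0; row 3: 10/3 = 10/3. Minimum is 10/3 at row 3 (w3 leaves); pivot element 3.
Pivot on row 3; the z-row RHS becomes 0 − (-4)·(10/3) = 40/3.

40/3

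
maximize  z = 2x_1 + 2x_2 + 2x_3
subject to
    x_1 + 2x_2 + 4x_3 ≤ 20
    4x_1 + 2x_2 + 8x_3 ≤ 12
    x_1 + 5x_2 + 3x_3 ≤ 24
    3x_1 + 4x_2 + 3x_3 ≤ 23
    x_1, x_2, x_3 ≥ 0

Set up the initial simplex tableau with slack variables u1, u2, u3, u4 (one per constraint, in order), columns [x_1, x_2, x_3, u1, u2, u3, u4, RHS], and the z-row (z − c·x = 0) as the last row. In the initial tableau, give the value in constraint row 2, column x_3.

Constraint 2 has coefficient 8 on x_3.

8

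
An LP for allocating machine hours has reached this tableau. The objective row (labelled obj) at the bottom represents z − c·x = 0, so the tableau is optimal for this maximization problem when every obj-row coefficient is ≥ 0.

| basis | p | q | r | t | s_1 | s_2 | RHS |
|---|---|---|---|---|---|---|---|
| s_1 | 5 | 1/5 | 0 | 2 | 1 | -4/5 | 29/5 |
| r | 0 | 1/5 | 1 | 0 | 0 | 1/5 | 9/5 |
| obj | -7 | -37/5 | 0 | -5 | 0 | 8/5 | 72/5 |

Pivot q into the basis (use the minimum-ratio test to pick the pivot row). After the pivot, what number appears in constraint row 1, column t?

Ratio test on column q — row 1: (29/5)/(1/5) = 29; row 2: (9/5)/(1/5) = 9. Minimum is 9 at row 2 (r leaves); pivot element 1/5.
Divide row 2 by 1/5; eliminate column q from the other rows.
Row 1 update in column t: 2 − (1/5)·0 = 2.

2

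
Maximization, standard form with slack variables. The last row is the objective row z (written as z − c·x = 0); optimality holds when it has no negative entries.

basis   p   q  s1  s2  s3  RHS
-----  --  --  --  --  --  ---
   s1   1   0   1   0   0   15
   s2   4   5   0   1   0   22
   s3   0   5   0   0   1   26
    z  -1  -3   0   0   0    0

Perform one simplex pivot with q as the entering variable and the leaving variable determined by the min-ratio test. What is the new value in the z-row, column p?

7/5

Ratio test on column q — row 1: entry 0 ≤ 0; row 2: 22/5 = 22/5; row 3: 26/5 = 26/5. Minimum is 22/5 at row 2 (s2 leaves); pivot element 5.
Divide row 2 by 5; eliminate column q from the other rows.
z-row update in column p: -1 − (-3)·(4/5) = 7/5.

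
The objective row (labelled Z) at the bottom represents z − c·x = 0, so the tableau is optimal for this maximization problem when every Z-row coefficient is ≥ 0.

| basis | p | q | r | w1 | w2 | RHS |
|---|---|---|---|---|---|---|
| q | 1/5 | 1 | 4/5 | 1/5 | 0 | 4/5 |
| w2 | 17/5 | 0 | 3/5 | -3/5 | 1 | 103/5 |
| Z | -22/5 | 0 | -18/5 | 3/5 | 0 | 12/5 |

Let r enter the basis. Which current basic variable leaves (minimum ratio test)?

Column r entries and ratios — q: (4/5)/(4/5) = 1; w2: (103/5)/(3/5) = 103/3.
Smallest ratio is 1 in the row of q, so q leaves.

q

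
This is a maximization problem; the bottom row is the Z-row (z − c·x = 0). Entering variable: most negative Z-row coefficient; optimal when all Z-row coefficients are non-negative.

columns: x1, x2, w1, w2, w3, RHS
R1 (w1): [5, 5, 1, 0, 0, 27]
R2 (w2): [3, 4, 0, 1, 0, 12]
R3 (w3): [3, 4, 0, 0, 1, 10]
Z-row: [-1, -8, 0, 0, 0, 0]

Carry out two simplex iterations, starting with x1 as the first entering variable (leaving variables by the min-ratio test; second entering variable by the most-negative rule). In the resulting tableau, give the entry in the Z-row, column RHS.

20

Ratio test on column x1 — row 1: 27/5 = 27/5; row 2: 12/3 = 4; row 3: 10/3 = 10/3. Minimum is 10/3 at row 3 (w3 leaves); pivot element 3.
Divide row 3 by 3; eliminate column x1 from the other rows.
Second iteration: most negative Z-row entry is -20/3 in column x2, so x2 enters.
Ratio test on column x2 — row 1: entry -5/3 ≤ 0; row 2: entry 0 ≤ 0; row 3: (10/3)/(4/3) = 5/2. Minimum is 5/2 at row 3 (x1 leaves); pivot element 4/3.
Divide row 3 by 4/3; eliminate column x2 from the other rows.
After both pivots, the entry at the Z-row, column RHS is 20.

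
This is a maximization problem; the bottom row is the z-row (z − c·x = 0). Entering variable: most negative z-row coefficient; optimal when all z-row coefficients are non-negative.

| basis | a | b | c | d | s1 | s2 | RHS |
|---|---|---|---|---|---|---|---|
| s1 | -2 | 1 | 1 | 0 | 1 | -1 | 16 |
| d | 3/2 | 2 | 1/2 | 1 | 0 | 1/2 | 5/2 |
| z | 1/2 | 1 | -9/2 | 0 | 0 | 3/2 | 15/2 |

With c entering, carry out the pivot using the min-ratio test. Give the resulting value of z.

30

Ratio test on column c — row 1: 16/1 = 16; row 2: (5/2)/(1/2) = 5. Minimum is 5 at row 2 (d leaves); pivot element 1/2.
Pivot on row 2; the z-row RHS becomes 15/2 − (-9/2)·5 = 30.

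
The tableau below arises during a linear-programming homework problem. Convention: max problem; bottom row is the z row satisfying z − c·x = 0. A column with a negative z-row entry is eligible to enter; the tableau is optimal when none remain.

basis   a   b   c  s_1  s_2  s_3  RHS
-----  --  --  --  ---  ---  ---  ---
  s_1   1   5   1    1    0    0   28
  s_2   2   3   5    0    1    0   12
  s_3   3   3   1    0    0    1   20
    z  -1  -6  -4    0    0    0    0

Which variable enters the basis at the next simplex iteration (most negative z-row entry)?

b

Negative z-row entries: a: -1, b: -6, c: -4.
The most negative is -6 in column b, so b enters.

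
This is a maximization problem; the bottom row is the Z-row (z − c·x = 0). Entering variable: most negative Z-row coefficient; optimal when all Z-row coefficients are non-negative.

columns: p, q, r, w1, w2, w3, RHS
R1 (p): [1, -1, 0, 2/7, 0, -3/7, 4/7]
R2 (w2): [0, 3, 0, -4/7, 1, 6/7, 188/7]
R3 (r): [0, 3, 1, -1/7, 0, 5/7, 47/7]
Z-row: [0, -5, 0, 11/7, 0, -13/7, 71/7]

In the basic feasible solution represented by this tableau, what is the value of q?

q is not in the basis, so in the current basic feasible solution q = 0.

0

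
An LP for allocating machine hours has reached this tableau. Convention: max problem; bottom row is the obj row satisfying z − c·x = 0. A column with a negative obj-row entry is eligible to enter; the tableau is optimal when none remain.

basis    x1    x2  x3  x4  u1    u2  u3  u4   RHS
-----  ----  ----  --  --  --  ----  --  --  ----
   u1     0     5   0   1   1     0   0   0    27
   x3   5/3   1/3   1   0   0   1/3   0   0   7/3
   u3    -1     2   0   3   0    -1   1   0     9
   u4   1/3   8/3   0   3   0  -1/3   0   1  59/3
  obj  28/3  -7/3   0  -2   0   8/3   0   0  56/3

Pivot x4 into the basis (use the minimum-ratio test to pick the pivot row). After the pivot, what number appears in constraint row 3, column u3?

1/3

Ratio test on column x4 — row 1: 27/1 = 27; row 2: entry 0 ≤ 0; row 3: 9/3 = 3; row 4: (59/3)/3 = 59/9. Minimum is 3 at row 3 (u3 leaves); pivot element 3.
Divide row 3 by 3; eliminate column x4 from the other rows.
In the new row 3, the u3 entry is the old entry divided by the pivot: 1/3 = 1/3.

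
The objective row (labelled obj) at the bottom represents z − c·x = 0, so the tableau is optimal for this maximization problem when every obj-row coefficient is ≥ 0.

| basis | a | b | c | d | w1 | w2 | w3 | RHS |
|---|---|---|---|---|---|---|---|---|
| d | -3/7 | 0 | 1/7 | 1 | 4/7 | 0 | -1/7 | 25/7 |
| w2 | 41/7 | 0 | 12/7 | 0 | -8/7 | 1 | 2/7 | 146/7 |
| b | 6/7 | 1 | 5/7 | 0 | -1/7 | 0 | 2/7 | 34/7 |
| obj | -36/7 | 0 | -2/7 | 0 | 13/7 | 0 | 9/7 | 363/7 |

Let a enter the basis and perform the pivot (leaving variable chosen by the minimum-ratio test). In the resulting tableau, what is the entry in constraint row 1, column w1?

20/41

Ratio test on column a — row 1: entry -3/7 ≤ 0; row 2: (146/7)/(41/7) = 146/41; row 3: (34/7)/(6/7) = 17/3. Minimum is 146/41 at row 2 (w2 leaves); pivot element 41/7.
Divide row 2 by 41/7; eliminate column a from the other rows.
Row 1 update in column w1: 4/7 − (-3/7)·(-8/41) = 20/41.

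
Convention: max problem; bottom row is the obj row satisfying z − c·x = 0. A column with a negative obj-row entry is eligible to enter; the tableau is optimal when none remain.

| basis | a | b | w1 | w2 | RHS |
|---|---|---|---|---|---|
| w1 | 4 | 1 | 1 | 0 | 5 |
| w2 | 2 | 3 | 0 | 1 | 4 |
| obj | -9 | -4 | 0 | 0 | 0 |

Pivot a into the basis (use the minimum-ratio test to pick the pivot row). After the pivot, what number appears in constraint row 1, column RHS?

5/4

Ratio test on column a — row 1: 5/4 = 5/4; row 2: 4/2 = 2. Minimum is 5/4 at row 1 (w1 leaves); pivot element 4.
Divide row 1 by 4; eliminate column a from the other rows.
In the new row 1, the RHS entry is the old entry divided by the pivot: 5/4 = 5/4.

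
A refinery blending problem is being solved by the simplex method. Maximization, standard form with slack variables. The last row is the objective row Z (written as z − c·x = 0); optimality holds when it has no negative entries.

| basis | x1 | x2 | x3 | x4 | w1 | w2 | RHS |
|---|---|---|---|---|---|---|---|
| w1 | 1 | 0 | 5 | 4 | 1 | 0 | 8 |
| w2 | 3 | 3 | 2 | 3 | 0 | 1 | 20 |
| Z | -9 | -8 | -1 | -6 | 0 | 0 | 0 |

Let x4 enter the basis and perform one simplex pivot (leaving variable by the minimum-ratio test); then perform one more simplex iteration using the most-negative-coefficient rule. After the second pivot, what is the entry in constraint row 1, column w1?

Ratio test on column x4 — row 1: 8/4 = 2; row 2: 20/3 = 20/3. Minimum is 2 at row 1 (w1 leaves); pivot element 4.
Divide row 1 by 4; eliminate column x4 from the other rows.
Second iteration: most negative Z-row entry is -8 in column x2, so x2 enters.
Ratio test on column x2 — row 1: entry 0 ≤ 0; row 2: 14/3 = 14/3. Minimum is 14/3 at row 2 (w2 leaves); pivot element 3.
Divide row 2 by 3; eliminate column x2 from the other rows.
After both pivots, the entry at constraint row 1, column w1 is 1/4.

1/4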